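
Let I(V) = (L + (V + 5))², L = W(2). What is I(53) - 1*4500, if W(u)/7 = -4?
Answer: -3600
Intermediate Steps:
W(u) = -28 (W(u) = 7*(-4) = -28)
L = -28
I(V) = (-23 + V)² (I(V) = (-28 + (V + 5))² = (-28 + (5 + V))² = (-23 + V)²)
I(53) - 1*4500 = (-23 + 53)² - 1*4500 = 30² - 4500 = 900 - 4500 = -3600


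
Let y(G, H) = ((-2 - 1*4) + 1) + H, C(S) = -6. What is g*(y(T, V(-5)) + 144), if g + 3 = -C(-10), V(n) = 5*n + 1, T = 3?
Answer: 345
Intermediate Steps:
V(n) = 1 + 5*n
g = 3 (g = -3 - 1*(-6) = -3 + 6 = 3)
y(G, H) = -5 + H (y(G, H) = ((-2 - 4) + 1) + H = (-6 + 1) + H = -5 + H)
g*(y(T, V(-5)) + 144) = 3*((-5 + (1 + 5*(-5))) + 144) = 3*((-5 + (1 - 25)) + 144) = 3*((-5 - 24) + 144) = 3*(-29 + 144) = 3*115 = 345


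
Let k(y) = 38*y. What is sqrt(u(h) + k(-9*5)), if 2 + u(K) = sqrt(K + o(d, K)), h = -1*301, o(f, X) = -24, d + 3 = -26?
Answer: sqrt(-1712 + 5*I*sqrt(13)) ≈ 0.2178 + 41.377*I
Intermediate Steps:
d = -29 (d = -3 - 26 = -29)
h = -301
u(K) = -2 + sqrt(-24 + K) (u(K) = -2 + sqrt(K - 24) = -2 + sqrt(-24 + K))
sqrt(u(h) + k(-9*5)) = sqrt((-2 + sqrt(-24 - 301)) + 38*(-9*5)) = sqrt((-2 + sqrt(-325)) + 38*(-45)) = sqrt((-2 + 5*I*sqrt(13)) - 1710) = sqrt(-1712 + 5*I*sqrt(13))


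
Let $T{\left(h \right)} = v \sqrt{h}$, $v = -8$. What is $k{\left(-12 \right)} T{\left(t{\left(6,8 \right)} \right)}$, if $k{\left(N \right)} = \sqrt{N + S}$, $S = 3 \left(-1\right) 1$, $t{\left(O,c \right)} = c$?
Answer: $- 16 i \sqrt{30} \approx - 87.636 i$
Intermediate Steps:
$T{\left(h \right)} = - 8 \sqrt{h}$
$S = -3$ ($S = \left(-3\right) 1 = -3$)
$k{\left(N \right)} = \sqrt{-3 + N}$ ($k{\left(N \right)} = \sqrt{N - 3} = \sqrt{-3 + N}$)
$k{\left(-12 \right)} T{\left(t{\left(6,8 \right)} \right)} = \sqrt{-3 - 12} \left(- 8 \sqrt{8}\right) = \sqrt{-15} \left(- 8 \cdot 2 \sqrt{2}\right) = i \sqrt{15} \left(- 16 \sqrt{2}\right) = - 16 i \sqrt{30}$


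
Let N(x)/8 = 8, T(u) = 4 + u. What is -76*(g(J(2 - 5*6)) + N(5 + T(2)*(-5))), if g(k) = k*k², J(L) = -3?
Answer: -2812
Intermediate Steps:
N(x) = 64 (N(x) = 8*8 = 64)
g(k) = k³
-76*(g(J(2 - 5*6)) + N(5 + T(2)*(-5))) = -76*((-3)³ + 64) = -76*(-27 + 64) = -76*37 = -2812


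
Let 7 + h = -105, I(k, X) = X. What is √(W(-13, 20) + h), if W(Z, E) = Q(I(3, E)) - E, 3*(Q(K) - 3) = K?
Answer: I*√1101/3 ≈ 11.06*I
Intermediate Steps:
Q(K) = 3 + K/3
h = -112 (h = -7 - 105 = -112)
W(Z, E) = 3 - 2*E/3 (W(Z, E) = (3 + E/3) - E = 3 - 2*E/3)
√(W(-13, 20) + h) = √((3 - ⅔*20) - 112) = √((3 - 40/3) - 112) = √(-31/3 - 112) = √(-367/3) = I*√1101/3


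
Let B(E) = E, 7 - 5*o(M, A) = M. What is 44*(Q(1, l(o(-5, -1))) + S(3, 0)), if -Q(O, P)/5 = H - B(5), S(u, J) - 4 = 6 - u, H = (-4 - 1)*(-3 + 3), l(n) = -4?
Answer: 1408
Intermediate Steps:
o(M, A) = 7/5 - M/5
H = 0 (H = -5*0 = 0)
S(u, J) = 10 - u (S(u, J) = 4 + (6 - u) = 10 - u)
Q(O, P) = 25 (Q(O, P) = -5*(0 - 1*5) = -5*(0 - 5) = -5*(-5) = 25)
44*(Q(1, l(o(-5, -1))) + S(3, 0)) = 44*(25 + (10 - 1*3)) = 44*(25 + (10 - 3)) = 44*(25 + 7) = 44*32 = 1408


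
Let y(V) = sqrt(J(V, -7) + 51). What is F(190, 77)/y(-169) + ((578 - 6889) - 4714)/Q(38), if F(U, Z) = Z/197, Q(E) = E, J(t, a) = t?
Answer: -11025/38 - 77*I*sqrt(118)/23246 ≈ -290.13 - 0.035982*I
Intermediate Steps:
F(U, Z) = Z/197
y(V) = sqrt(51 + V) (y(V) = sqrt(V + 51) = sqrt(51 + V))
F(190, 77)/y(-169) + ((578 - 6889) - 4714)/Q(38) = ((1/197)*77)/(sqrt(51 - 169)) + ((578 - 6889) - 4714)/38 = 77/(197*(sqrt(-118))) + (-6311 - 4714)*(1/38) = 77/(197*((I*sqrt(118)))) - 11025*1/38 = 77*(-I*sqrt(118)/118)/197 - 11025/38 = -77*I*sqrt(118)/23246 - 11025/38 = -11025/38 - 77*I*sqrt(118)/23246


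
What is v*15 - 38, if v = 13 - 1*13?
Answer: -38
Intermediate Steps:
v = 0 (v = 13 - 13 = 0)
v*15 - 38 = 0*15 - 38 = 0 - 38 = -38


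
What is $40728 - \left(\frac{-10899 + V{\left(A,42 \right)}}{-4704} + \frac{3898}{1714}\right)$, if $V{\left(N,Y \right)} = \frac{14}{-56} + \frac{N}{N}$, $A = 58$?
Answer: $\frac{218892558517}{5375104} \approx 40723.0$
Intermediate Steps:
$V{\left(N,Y \right)} = \frac{3}{4}$ ($V{\left(N,Y \right)} = 14 \left(- \frac{1}{56}\right) + 1 = - \frac{1}{4} + 1 = \frac{3}{4}$)
$40728 - \left(\frac{-10899 + V{\left(A,42 \right)}}{-4704} + \frac{3898}{1714}\right) = 40728 - \left(\frac{-10899 + \frac{3}{4}}{-4704} + \frac{3898}{1714}\right) = 40728 - \left(\left(- \frac{43593}{4}\right) \left(- \frac{1}{4704}\right) + 3898 \cdot \frac{1}{1714}\right) = 40728 - \left(\frac{14531}{6272} + \frac{1949}{857}\right) = 40728 - \frac{24677195}{5375104} = \frac{218892558517}{5375104}$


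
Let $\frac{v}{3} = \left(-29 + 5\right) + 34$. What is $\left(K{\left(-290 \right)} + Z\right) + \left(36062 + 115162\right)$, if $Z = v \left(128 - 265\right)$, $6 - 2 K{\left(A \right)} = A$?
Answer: $147262$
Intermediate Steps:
$K{\left(A \right)} = 3 - \frac{A}{2}$
$v = 30$ ($v = 3 \left(\left(-29 + 5\right) + 34\right) = 3 \left(-24 + 34\right) = 3 \cdot 10 = 30$)
$Z = -4110$ ($Z = 30 \left(128 - 265\right) = 30 \left(-137\right) = -4110$)
$\left(K{\left(-290 \right)} + Z\right) + \left(36062 + 115162\right) = \left(\left(3 - -145\right) - 4110\right) + \left(36062 + 115162\right) = \left(\left(3 + 145\right) - 4110\right) + 151224 = \left(148 - 4110\right) + 151224 = -3962 + 151224 = 147262$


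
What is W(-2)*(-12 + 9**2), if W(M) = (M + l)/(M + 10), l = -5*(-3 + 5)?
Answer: -207/2 ≈ -103.50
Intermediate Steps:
l = -10 (l = -5*2 = -10)
W(M) = (-10 + M)/(10 + M) (W(M) = (M - 10)/(M + 10) = (-10 + M)/(10 + M))
W(-2)*(-12 + 9**2) = ((-10 - 2)/(10 - 2))*(-12 + 9**2) = (-12/8)*(-12 + 81) = ((1/8)*(-12))*69 = -3/2*69 = -207/2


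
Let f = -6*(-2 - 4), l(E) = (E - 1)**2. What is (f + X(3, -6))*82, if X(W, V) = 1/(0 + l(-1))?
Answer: 5945/2 ≈ 2972.5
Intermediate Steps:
l(E) = (-1 + E)**2
f = 36 (f = -6*(-6) = 36)
X(W, V) = 1/4 (X(W, V) = 1/(0 + (-1 - 1)**2) = 1/(0 + (-2)**2) = 1/(0 + 4) = 1/4)
(f + X(3, -6))*82 = (36 + 1/4)*82 = (145/4)*82 = 5945/2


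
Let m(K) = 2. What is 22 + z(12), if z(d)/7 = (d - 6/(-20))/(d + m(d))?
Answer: 563/20 ≈ 28.150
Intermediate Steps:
z(d) = 7*(3/10 + d)/(2 + d) (z(d) = 7*((d - 6/(-20))/(d + 2)) = 7*((d - 6*(-1/20))/(2 + d)) = 7*((d + 3/10)/(2 + d)) = 7*((3/10 + d)/(2 + d)) = 7*(3/10 + d)/(2 + d))
22 + z(12) = 22 + 7*(3 + 10*12)/(10*(2 + 12)) = 22 + (7/10)*(3 + 120)/14 = 22 + (7/10)*(1/14)*123 = 22 + 123/20 = 563/20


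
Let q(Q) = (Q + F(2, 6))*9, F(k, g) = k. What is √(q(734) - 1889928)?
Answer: 6*I*√52314 ≈ 1372.3*I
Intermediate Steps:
q(Q) = 18 + 9*Q (q(Q) = (Q + 2)*9 = (2 + Q)*9 = 18 + 9*Q)
√(q(734) - 1889928) = √((18 + 9*734) - 1889928) = √((18 + 6606) - 1889928) = √(6624 - 1889928) = √(-1883304) = 6*I*√52314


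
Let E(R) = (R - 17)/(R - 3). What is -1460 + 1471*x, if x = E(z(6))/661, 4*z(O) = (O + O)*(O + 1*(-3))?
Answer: -2901064/1983 ≈ -1463.0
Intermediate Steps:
z(O) = O*(-3 + O)/2 (z(O) = ((O + O)*(O + 1*(-3)))/4 = ((2*O)*(O - 3))/4 = ((2*O)*(-3 + O))/4 = (2*O*(-3 + O))/4 = O*(-3 + O)/2)
E(R) = (-17 + R)/(-3 + R)
x = -4/1983 (x = ((-17 + (1/2)*6*(-3 + 6))/(-3 + (1/2)*6*(-3 + 6)))/661 = ((-17 + (1/2)*6*3)/(-3 + (1/2)*6*3))*(1/661) = ((-17 + 9)/(-3 + 9))*(1/661) = (-8/6)*(1/661) = ((1/6)*(-8))*(1/661) = -4/3*1/661 = -4/1983 ≈ -0.0020171)
-1460 + 1471*x = -1460 + 1471*(-4/1983) = -1460 - 5884/1983 = -2901064/1983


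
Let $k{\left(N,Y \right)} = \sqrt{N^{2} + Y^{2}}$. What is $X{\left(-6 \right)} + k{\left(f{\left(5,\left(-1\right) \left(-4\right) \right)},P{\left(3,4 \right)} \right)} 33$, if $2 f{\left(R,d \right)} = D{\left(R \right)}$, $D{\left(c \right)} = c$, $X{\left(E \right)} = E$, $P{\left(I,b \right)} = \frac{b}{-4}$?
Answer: $-6 + \frac{33 \sqrt{29}}{2} \approx 82.855$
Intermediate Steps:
$P{\left(I,b \right)} = - \frac{b}{4}$ ($P{\left(I,b \right)} = b \left(- \frac{1}{4}\right) = - \frac{b}{4}$)
$f{\left(R,d \right)} = \frac{R}{2}$
$X{\left(-6 \right)} + k{\left(f{\left(5,\left(-1\right) \left(-4\right) \right)},P{\left(3,4 \right)} \right)} 33 = -6 + \sqrt{\left(\frac{1}{2} \cdot 5\right)^{2} + \left(\left(- \frac{1}{4}\right) 4\right)^{2}} \cdot 33 = -6 + \sqrt{\left(\frac{5}{2}\right)^{2} + \left(-1\right)^{2}} \cdot 33 = -6 + \sqrt{\frac{25}{4} + 1} \cdot 33 = -6 + \sqrt{\frac{29}{4}} \cdot 33 = -6 + \frac{\sqrt{29}}{2} \cdot 33 = -6 + \frac{33 \sqrt{29}}{2}$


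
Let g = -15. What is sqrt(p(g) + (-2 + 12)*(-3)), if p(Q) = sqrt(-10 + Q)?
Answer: sqrt(-30 + 5*I) ≈ 0.45487 + 5.4961*I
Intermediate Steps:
sqrt(p(g) + (-2 + 12)*(-3)) = sqrt(sqrt(-10 - 15) + (-2 + 12)*(-3)) = sqrt(sqrt(-25) + 10*(-3)) = sqrt(5*I - 30) = sqrt(-30 + 5*I)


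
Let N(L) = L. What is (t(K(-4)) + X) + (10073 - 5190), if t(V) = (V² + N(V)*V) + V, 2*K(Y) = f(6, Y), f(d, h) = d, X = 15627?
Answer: 20531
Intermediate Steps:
K(Y) = 3 (K(Y) = (½)*6 = 3)
t(V) = V + 2*V² (t(V) = (V² + V*V) + V = (V² + V²) + V = 2*V² + V = V + 2*V²)
(t(K(-4)) + X) + (10073 - 5190) = (3*(1 + 2*3) + 15627) + (10073 - 5190) = (3*(1 + 6) + 15627) + 4883 = (3*7 + 15627) + 4883 = (21 + 15627) + 4883 = 15648 + 4883 = 20531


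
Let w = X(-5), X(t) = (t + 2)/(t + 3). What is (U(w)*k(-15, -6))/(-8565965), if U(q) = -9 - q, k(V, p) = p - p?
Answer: 0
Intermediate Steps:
X(t) = (2 + t)/(3 + t)
w = 3/2 (w = (2 - 5)/(3 - 5) = -3/(-2) = -½*(-3) = 3/2 ≈ 1.5000)
k(V, p) = 0
(U(w)*k(-15, -6))/(-8565965) = ((-9 - 1*3/2)*0)/(-8565965) = ((-9 - 3/2)*0)*(-1/8565965) = -21/2*0*(-1/8565965) = 0*(-1/8565965) = 0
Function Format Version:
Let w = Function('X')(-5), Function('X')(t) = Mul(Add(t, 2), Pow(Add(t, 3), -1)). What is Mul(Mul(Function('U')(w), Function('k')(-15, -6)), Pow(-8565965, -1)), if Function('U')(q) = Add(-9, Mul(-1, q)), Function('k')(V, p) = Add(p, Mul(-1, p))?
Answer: 0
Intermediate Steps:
Function('X')(t) = Mul(Pow(Add(3, t), -1), Add(2, t)) (Function('X')(t) = Mul(Add(2, t), Pow(Add(3, t), -1)) = Mul(Pow(Add(3, t), -1), Add(2, t)))
w = Rational(3, 2) (w = Mul(Pow(Add(3, -5), -1), Add(2, -5)) = Mul(Pow(-2, -1), -3) = Mul(Rational(-1, 2), -3) = Rational(3, 2) ≈ 1.5000)
Function('k')(V, p) = 0
Mul(Mul(Function('U')(w), Function('k')(-15, -6)), Pow(-8565965, -1)) = Mul(Mul(Add(-9, Mul(-1, Rational(3, 2))), 0), Pow(-8565965, -1)) = Mul(Mul(Add(-9, Rational(-3, 2)), 0), Rational(-1, 8565965)) = Mul(Mul(Rational(-21, 2), 0), Rational(-1, 8565965)) = Mul(0, Rational(-1, 8565965)) = 0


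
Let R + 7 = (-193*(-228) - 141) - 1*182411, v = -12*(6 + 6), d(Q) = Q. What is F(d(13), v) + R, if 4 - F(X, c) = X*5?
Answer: -138616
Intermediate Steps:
v = -144 (v = -12*12 = -144)
R = -138555 (R = -7 + ((-193*(-228) - 141) - 1*182411) = -7 + ((44004 - 141) - 182411) = -7 + (43863 - 182411) = -7 - 138548 = -138555)
F(X, c) = 4 - 5*X (F(X, c) = 4 - X*5 = 4 - 5*X)
F(d(13), v) + R = (4 - 5*13) - 138555 = (4 - 65) - 138555 = -61 - 138555 = -138616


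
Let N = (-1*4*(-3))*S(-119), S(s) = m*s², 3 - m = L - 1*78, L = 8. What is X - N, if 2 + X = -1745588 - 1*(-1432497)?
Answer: -12718129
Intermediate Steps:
X = -313093 (X = -2 + (-1745588 - 1*(-1432497)) = -2 + (-1745588 + 1432497) = -2 - 313091 = -313093)
m = 73 (m = 3 - (8 - 1*78) = 3 - (8 - 78) = 3 - 1*(-70) = 3 + 70 = 73)
S(s) = 73*s²
N = 12405036 (N = (-1*4*(-3))*(73*(-119)²) = (-4*(-3))*(73*14161) = 12*1033753 = 12405036)
X - N = -313093 - 1*12405036 = -313093 - 12405036 = -12718129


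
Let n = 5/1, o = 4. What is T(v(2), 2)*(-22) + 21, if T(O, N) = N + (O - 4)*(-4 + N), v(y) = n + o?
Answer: 197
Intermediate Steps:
n = 5 (n = 5*1 = 5)
v(y) = 9 (v(y) = 5 + 4 = 9)
T(O, N) = N + (-4 + N)*(-4 + O) (T(O, N) = N + (-4 + O)*(-4 + N) = N + (-4 + N)*(-4 + O))
T(v(2), 2)*(-22) + 21 = (16 - 4*9 - 3*2 + 2*9)*(-22) + 21 = (16 - 36 - 6 + 18)*(-22) + 21 = -8*(-22) + 21 = 176 + 21 = 197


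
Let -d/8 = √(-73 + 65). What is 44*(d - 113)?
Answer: -4972 - 704*I*√2 ≈ -4972.0 - 995.61*I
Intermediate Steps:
d = -16*I*√2 (d = -8*√(-73 + 65) = -16*I*√2 ≈ -22.627*I)
44*(d - 113) = 44*(-16*I*√2 - 113) = 44*(-113 - 16*I*√2) = -4972 - 704*I*√2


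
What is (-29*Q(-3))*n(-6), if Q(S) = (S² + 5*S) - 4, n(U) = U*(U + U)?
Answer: 20880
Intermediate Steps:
n(U) = 2*U² (n(U) = U*(2*U) = 2*U²)
Q(S) = -4 + S² + 5*S
(-29*Q(-3))*n(-6) = (-29*(-4 + (-3)² + 5*(-3)))*(2*(-6)²) = (-29*(-4 + 9 - 15))*(2*36) = -29*(-10)*72 = 290*72 = 20880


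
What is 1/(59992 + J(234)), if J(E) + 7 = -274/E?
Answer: 117/7018108 ≈ 1.6671e-5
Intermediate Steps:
J(E) = -7 - 274/E
1/(59992 + J(234)) = 1/(59992 + (-7 - 274/234)) = 1/(59992 + (-7 - 274*1/234)) = 1/(59992 + (-7 - 137/117)) = 1/(59992 - 956/117) = 1/(7018108/117) = 117/7018108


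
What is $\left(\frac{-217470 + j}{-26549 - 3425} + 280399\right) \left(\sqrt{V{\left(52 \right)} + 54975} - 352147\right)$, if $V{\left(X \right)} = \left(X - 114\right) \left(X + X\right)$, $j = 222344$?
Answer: $- \frac{1479840499946272}{14987} + \frac{4202337376 \sqrt{48527}}{14987} \approx -9.868 \cdot 10^{10}$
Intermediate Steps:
$V{\left(X \right)} = 2 X \left(-114 + X\right)$ ($V{\left(X \right)} = \left(-114 + X\right) 2 X = 2 X \left(-114 + X\right)$)
$\left(\frac{-217470 + j}{-26549 - 3425} + 280399\right) \left(\sqrt{V{\left(52 \right)} + 54975} - 352147\right) = \left(\frac{-217470 + 222344}{-26549 - 3425} + 280399\right) \left(\sqrt{2 \cdot 52 \left(-114 + 52\right) + 54975} - 352147\right) = \left(\frac{4874}{-29974} + 280399\right) \left(\sqrt{2 \cdot 52 \left(-62\right) + 54975} - 352147\right) = \left(4874 \left(- \frac{1}{29974}\right) + 280399\right) \left(\sqrt{-6448 + 54975} - 352147\right) = \left(- \frac{2437}{14987} + 280399\right) \left(\sqrt{48527} - 352147\right) = \frac{4202337376 \left(-352147 + \sqrt{48527}\right)}{14987} = - \frac{1479840499946272}{14987} + \frac{4202337376 \sqrt{48527}}{14987}$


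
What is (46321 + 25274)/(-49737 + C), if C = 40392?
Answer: -4773/623 ≈ -7.6613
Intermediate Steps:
(46321 + 25274)/(-49737 + C) = (46321 + 25274)/(-49737 + 40392) = 71595/(-9345) = 71595*(-1/9345) = -4773/623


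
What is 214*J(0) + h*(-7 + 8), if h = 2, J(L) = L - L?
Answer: 2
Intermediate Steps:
J(L) = 0
214*J(0) + h*(-7 + 8) = 214*0 + 2*(-7 + 8) = 0 + 2*1 = 0 + 2 = 2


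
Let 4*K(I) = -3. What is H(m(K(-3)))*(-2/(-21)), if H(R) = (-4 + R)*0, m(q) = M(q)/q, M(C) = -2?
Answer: 0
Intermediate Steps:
K(I) = -¾ (K(I) = (¼)*(-3) = -¾)
m(q) = -2/q
H(R) = 0
H(m(K(-3)))*(-2/(-21)) = 0*(-2/(-21)) = 0*(-2*(-1/21)) = 0*(2/21) = 0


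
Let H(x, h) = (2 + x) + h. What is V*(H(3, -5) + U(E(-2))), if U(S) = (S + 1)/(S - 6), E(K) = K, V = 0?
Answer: 0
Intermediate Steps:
H(x, h) = 2 + h + x
U(S) = (1 + S)/(-6 + S)
V*(H(3, -5) + U(E(-2))) = 0*((2 - 5 + 3) + (1 - 2)/(-6 - 2)) = 0*(0 - 1/(-8)) = 0*(0 - ⅛*(-1)) = 0*(0 + ⅛) = 0*(⅛) = 0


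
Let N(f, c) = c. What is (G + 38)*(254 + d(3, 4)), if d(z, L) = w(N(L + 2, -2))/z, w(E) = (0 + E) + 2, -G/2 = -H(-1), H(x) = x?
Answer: 9144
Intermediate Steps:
G = -2 (G = -(-2)*(-1) = -2*1 = -2)
w(E) = 2 + E (w(E) = E + 2 = 2 + E)
d(z, L) = 0 (d(z, L) = (2 - 2)/z = 0/z = 0)
(G + 38)*(254 + d(3, 4)) = (-2 + 38)*(254 + 0) = 36*254 = 9144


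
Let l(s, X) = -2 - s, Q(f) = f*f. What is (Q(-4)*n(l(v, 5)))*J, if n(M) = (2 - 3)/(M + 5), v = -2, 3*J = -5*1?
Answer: 16/3 ≈ 5.3333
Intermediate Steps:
Q(f) = f²
J = -5/3 (J = (-5*1)/3 = (⅓)*(-5) = -5/3 ≈ -1.6667)
n(M) = -1/(5 + M)
(Q(-4)*n(l(v, 5)))*J = ((-4)²*(-1/(5 + (-2 - 1*(-2)))))*(-5/3) = (16*(-1/(5 + (-2 + 2))))*(-5/3) = (16*(-1/(5 + 0)))*(-5/3) = (16*(-1/5))*(-5/3) = (16*(-1*⅕))*(-5/3) = (16*(-⅕))*(-5/3) = -16/5*(-5/3) = 16/3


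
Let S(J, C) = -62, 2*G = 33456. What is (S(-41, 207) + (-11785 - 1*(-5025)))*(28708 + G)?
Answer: -309964392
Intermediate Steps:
G = 16728 (G = (½)*33456 = 16728)
(S(-41, 207) + (-11785 - 1*(-5025)))*(28708 + G) = (-62 + (-11785 - 1*(-5025)))*(28708 + 16728) = (-62 + (-11785 + 5025))*45436 = (-62 - 6760)*45436 = -6822*45436 = -309964392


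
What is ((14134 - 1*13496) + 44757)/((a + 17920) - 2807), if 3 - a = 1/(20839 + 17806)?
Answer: 250612825/83451117 ≈ 3.0031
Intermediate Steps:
a = 115934/38645 (a = 3 - 1/(20839 + 17806) = 3 - 1/38645 = 115934/38645 ≈ 3.0000)
((14134 - 1*13496) + 44757)/((a + 17920) - 2807) = ((14134 - 1*13496) + 44757)/((115934/38645 + 17920) - 2807) = ((14134 - 13496) + 44757)/(692634334/38645 - 2807) = (638 + 44757)/(584157819/38645) = 45395*(38645/584157819) = 250612825/83451117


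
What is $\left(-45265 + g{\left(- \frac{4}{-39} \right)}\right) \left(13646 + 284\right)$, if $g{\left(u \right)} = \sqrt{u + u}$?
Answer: $-630541450 + \frac{27860 \sqrt{78}}{39} \approx -6.3054 \cdot 10^{8}$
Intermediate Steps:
$g{\left(u \right)} = \sqrt{2} \sqrt{u}$ ($g{\left(u \right)} = \sqrt{2 u} = \sqrt{2} \sqrt{u}$)
$\left(-45265 + g{\left(- \frac{4}{-39} \right)}\right) \left(13646 + 284\right) = \left(-45265 + \sqrt{2} \sqrt{- \frac{4}{-39}}\right) \left(13646 + 284\right) = \left(-45265 + \sqrt{2} \sqrt{\left(-4\right) \left(- \frac{1}{39}\right)}\right) 13930 = \left(-45265 + \sqrt{2} \sqrt{\frac{4}{39}}\right) 13930 = \left(-45265 + \sqrt{2} \frac{2 \sqrt{39}}{39}\right) 13930 = \left(-45265 + \frac{2 \sqrt{78}}{39}\right) 13930 = -630541450 + \frac{27860 \sqrt{78}}{39}$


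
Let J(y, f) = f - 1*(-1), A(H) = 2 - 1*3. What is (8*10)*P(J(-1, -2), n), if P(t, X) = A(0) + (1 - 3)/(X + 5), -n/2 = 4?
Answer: -80/3 ≈ -26.667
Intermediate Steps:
n = -8 (n = -2*4 = -8)
A(H) = -1 (A(H) = 2 - 3 = -1)
J(y, f) = 1 + f (J(y, f) = f + 1 = 1 + f)
P(t, X) = -1 - 2/(5 + X) (P(t, X) = -1 + (1 - 3)/(X + 5) = -1 - 2/(5 + X))
(8*10)*P(J(-1, -2), n) = (8*10)*((-7 - 1*(-8))/(5 - 8)) = 80*((-7 + 8)/(-3)) = 80*(-⅓*1) = 80*(-⅓) = -80/3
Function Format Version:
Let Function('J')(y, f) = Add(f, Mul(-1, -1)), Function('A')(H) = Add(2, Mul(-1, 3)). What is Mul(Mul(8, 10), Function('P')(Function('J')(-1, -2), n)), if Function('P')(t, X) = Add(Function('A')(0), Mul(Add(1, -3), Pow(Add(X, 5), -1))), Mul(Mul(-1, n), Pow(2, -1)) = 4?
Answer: Rational(-80, 3) ≈ -26.667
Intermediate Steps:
n = -8 (n = Mul(-2, 4) = -8)
Function('A')(H) = -1 (Function('A')(H) = Add(2, -3) = -1)
Function('J')(y, f) = Add(1, f) (Function('J')(y, f) = Add(f, 1) = Add(1, f))
Function('P')(t, X) = Add(-1, Mul(-2, Pow(Add(5, X), -1))) (Function('P')(t, X) = Add(-1, Mul(Add(1, -3), Pow(Add(X, 5), -1))) = Add(-1, Mul(-2, Pow(Add(5, X), -1))))
Mul(Mul(8, 10), Function('P')(Function('J')(-1, -2), n)) = Mul(Mul(8, 10), Mul(Pow(Add(5, -8), -1), Add(-7, Mul(-1, -8)))) = Mul(80, Mul(Pow(-3, -1), Add(-7, 8))) = Mul(80, Mul(Rational(-1, 3), 1)) = Mul(80, Rational(-1, 3)) = Rational(-80, 3)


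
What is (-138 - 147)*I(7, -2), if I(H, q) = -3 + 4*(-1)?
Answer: 1995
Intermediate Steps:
I(H, q) = -7 (I(H, q) = -3 - 4 = -7)
(-138 - 147)*I(7, -2) = (-138 - 147)*(-7) = -285*(-7) = 1995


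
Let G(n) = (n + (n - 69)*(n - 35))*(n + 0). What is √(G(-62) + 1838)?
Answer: 2*I*√195538 ≈ 884.39*I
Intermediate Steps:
G(n) = n*(n + (-69 + n)*(-35 + n)) (G(n) = (n + (-69 + n)*(-35 + n))*n = n*(n + (-69 + n)*(-35 + n)))
√(G(-62) + 1838) = √(-62*(2415 + (-62)² - 103*(-62)) + 1838) = √(-62*(2415 + 3844 + 6386) + 1838) = √(-62*12645 + 1838) = √(-783990 + 1838) = √(-782152) = 2*I*√195538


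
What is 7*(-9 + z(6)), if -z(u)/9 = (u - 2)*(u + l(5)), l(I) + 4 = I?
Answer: -1827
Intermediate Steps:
l(I) = -4 + I
z(u) = -9*(1 + u)*(-2 + u) (z(u) = -9*(u - 2)*(u + (-4 + 5)) = -9*(-2 + u)*(u + 1) = -9*(-2 + u)*(1 + u) = -9*(1 + u)*(-2 + u))
7*(-9 + z(6)) = 7*(-9 + (18 - 9*6² + 9*6)) = 7*(-9 + (18 - 9*36 + 54)) = 7*(-9 + (18 - 324 + 54)) = 7*(-9 - 252) = 7*(-261) = -1827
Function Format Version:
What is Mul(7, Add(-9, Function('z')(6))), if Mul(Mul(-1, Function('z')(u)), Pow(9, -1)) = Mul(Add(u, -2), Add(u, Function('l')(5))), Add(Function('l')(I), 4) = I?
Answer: -1827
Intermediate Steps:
Function('l')(I) = Add(-4, I)
Function('z')(u) = Mul(-9, Add(1, u), Add(-2, u)) (Function('z')(u) = Mul(-9, Mul(Add(u, -2), Add(u, Add(-4, 5)))) = Mul(-9, Mul(Add(-2, u), Add(u, 1))) = Mul(-9, Mul(Add(-2, u), Add(1, u))) = Mul(-9, Mul(Add(1, u), Add(-2, u))) = Mul(-9, Add(1, u), Add(-2, u)))
Mul(7, Add(-9, Function('z')(6))) = Mul(7, Add(-9, Add(18, Mul(-9, Pow(6, 2)), Mul(9, 6)))) = Mul(7, Add(-9, Add(18, Mul(-9, 36), 54))) = Mul(7, Add(-9, Add(18, -324, 54))) = Mul(7, Add(-9, -252)) = Mul(7, -261) = -1827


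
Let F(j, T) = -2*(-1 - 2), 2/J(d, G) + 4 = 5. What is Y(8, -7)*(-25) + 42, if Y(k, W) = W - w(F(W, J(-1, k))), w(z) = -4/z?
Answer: 601/3 ≈ 200.33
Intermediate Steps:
J(d, G) = 2 (J(d, G) = 2/(-4 + 5) = 2/1 = 2*1 = 2)
F(j, T) = 6 (F(j, T) = -2*(-3) = 6)
Y(k, W) = ⅔ + W (Y(k, W) = W - (-4)/6 = W - 1*(-⅔) = W + ⅔ = ⅔ + W)
Y(8, -7)*(-25) + 42 = (⅔ - 7)*(-25) + 42 = -19/3*(-25) + 42 = 475/3 + 42 = 601/3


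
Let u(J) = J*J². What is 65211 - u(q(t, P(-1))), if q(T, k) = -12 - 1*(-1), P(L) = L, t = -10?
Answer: 66542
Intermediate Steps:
q(T, k) = -11 (q(T, k) = -12 + 1 = -11)
u(J) = J³
65211 - u(q(t, P(-1))) = 65211 - 1*(-11)³ = 65211 - 1*(-1331) = 65211 + 1331 = 66542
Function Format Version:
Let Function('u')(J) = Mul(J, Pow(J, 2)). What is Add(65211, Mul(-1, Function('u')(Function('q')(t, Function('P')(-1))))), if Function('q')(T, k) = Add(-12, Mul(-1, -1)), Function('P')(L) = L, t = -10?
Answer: 66542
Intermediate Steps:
Function('q')(T, k) = -11 (Function('q')(T, k) = Add(-12, 1) = -11)
Function('u')(J) = Pow(J, 3)
Add(65211, Mul(-1, Function('u')(Function('q')(t, Function('P')(-1))))) = Add(65211, Mul(-1, Pow(-11, 3))) = Add(65211, Mul(-1, -1331)) = Add(65211, 1331) = 66542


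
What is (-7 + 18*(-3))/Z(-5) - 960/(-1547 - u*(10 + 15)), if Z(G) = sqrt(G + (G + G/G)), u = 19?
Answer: 160/337 + 61*I/3 ≈ 0.47478 + 20.333*I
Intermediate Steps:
Z(G) = sqrt(1 + 2*G) (Z(G) = sqrt(G + (G + 1)) = sqrt(G + (1 + G)) = sqrt(1 + 2*G))
(-7 + 18*(-3))/Z(-5) - 960/(-1547 - u*(10 + 15)) = (-7 + 18*(-3))/(sqrt(1 + 2*(-5))) - 960/(-1547 - 19*(10 + 15)) = (-7 - 54)/(sqrt(1 - 10)) - 960/(-1547 - 19*25) = -61*(-I/3) - 960/(-1547 - 1*475) = -61*(-I/3) - 960/(-1547 - 475) = -(-61)*I/3 - 960/(-2022) = 61*I/3 - 960*(-1/2022) = 61*I/3 + 160/337 = 160/337 + 61*I/3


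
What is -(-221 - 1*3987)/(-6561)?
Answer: -4208/6561 ≈ -0.64137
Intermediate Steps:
-(-221 - 1*3987)/(-6561) = -(-221 - 3987)*(-1)/6561 = -(-4208)*(-1)/6561 = -1*4208/6561 = -4208/6561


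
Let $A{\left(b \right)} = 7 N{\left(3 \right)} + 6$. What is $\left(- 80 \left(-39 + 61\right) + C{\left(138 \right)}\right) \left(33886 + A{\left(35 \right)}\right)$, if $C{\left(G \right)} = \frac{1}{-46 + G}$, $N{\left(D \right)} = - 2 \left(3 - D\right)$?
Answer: $- \frac{1371939687}{23} \approx -5.965 \cdot 10^{7}$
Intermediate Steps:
$N{\left(D \right)} = -6 + 2 D$
$A{\left(b \right)} = 6$ ($A{\left(b \right)} = 7 \left(-6 + 2 \cdot 3\right) + 6 = 7 \left(-6 + 6\right) + 6 = 7 \cdot 0 + 6 = 0 + 6 = 6$)
$\left(- 80 \left(-39 + 61\right) + C{\left(138 \right)}\right) \left(33886 + A{\left(35 \right)}\right) = \left(- 80 \left(-39 + 61\right) + \frac{1}{-46 + 138}\right) \left(33886 + 6\right) = \left(\left(-80\right) 22 + \frac{1}{92}\right) 33892 = \left(-1760 + \frac{1}{92}\right) 33892 = \left(- \frac{161919}{92}\right) 33892 = - \frac{1371939687}{23}$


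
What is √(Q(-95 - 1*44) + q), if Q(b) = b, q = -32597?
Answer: 4*I*√2046 ≈ 180.93*I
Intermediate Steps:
√(Q(-95 - 1*44) + q) = √((-95 - 1*44) - 32597) = √((-95 - 44) - 32597) = √(-139 - 32597) = √(-32736) = 4*I*√2046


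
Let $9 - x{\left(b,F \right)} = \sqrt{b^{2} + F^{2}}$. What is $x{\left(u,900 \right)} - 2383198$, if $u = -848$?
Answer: $-2383189 - 4 \sqrt{95569} \approx -2.3844 \cdot 10^{6}$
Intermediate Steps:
$x{\left(b,F \right)} = 9 - \sqrt{F^{2} + b^{2}}$ ($x{\left(b,F \right)} = 9 - \sqrt{b^{2} + F^{2}} = 9 - \sqrt{F^{2} + b^{2}}$)
$x{\left(u,900 \right)} - 2383198 = \left(9 - \sqrt{900^{2} + \left(-848\right)^{2}}\right) - 2383198 = \left(9 - \sqrt{810000 + 719104}\right) - 2383198 = \left(9 - \sqrt{1529104}\right) - 2383198 = \left(9 - 4 \sqrt{95569}\right) - 2383198 = -2383189 - 4 \sqrt{95569}$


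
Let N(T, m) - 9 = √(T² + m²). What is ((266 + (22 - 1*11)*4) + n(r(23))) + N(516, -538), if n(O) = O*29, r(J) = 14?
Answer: 725 + 10*√5557 ≈ 1470.5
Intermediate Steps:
n(O) = 29*O
N(T, m) = 9 + √(T² + m²)
((266 + (22 - 1*11)*4) + n(r(23))) + N(516, -538) = ((266 + (22 - 1*11)*4) + 29*14) + (9 + √(516² + (-538)²)) = ((266 + (22 - 11)*4) + 406) + (9 + √(266256 + 289444)) = ((266 + 11*4) + 406) + (9 + √555700) = ((266 + 44) + 406) + (9 + 10*√5557) = (310 + 406) + (9 + 10*√5557) = 716 + (9 + 10*√5557) = 725 + 10*√5557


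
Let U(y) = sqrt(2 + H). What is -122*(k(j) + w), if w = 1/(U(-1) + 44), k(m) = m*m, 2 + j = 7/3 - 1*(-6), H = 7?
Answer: -2071072/423 ≈ -4896.1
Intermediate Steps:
U(y) = 3 (U(y) = sqrt(2 + 7) = sqrt(9) = 3)
j = 19/3 (j = -2 + (7/3 - 1*(-6)) = -2 + (7*(1/3) + 6) = -2 + (7/3 + 6) = -2 + 25/3 = 19/3 ≈ 6.3333)
k(m) = m**2
w = 1/47 (w = 1/(3 + 44) = 1/47 ≈ 0.021277)
-122*(k(j) + w) = -122*((19/3)**2 + 1/47) = -122*(361/9 + 1/47) = -122*16976/423 = -2071072/423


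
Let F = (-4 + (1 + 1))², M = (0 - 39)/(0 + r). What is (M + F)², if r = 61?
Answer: 42025/3721 ≈ 11.294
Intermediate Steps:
M = -39/61 (M = (0 - 39)/(0 + 61) = -39/61 ≈ -0.63934)
F = 4 (F = (-4 + 2)² = (-2)² = 4)
(M + F)² = (-39/61 + 4)² = (205/61)² = 42025/3721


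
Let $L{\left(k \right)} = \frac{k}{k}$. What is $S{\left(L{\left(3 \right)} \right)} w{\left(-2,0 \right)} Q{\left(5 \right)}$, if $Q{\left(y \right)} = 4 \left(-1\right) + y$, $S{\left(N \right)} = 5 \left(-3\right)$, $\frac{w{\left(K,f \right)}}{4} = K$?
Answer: $120$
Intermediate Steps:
$w{\left(K,f \right)} = 4 K$
$L{\left(k \right)} = 1$
$S{\left(N \right)} = -15$
$Q{\left(y \right)} = -4 + y$
$S{\left(L{\left(3 \right)} \right)} w{\left(-2,0 \right)} Q{\left(5 \right)} = - 15 \cdot 4 \left(-2\right) \left(-4 + 5\right) = \left(-15\right) \left(-8\right) 1 = 120 \cdot 1 = 120$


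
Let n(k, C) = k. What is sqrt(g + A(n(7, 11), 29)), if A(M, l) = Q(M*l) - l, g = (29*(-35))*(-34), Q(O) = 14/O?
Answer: sqrt(28998579)/29 ≈ 185.69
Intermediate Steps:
g = 34510 (g = -1015*(-34) = 34510)
A(M, l) = -l + 14/(M*l) (A(M, l) = 14/((M*l)) - l = 14*(1/(M*l)) - l = 14/(M*l) - l = -l + 14/(M*l))
sqrt(g + A(n(7, 11), 29)) = sqrt(34510 + (-1*29 + 14/(7*29))) = sqrt(34510 + (-29 + 14*(1/7)*(1/29))) = sqrt(34510 + (-29 + 2/29)) = sqrt(34510 - 839/29) = sqrt(999951/29) = sqrt(28998579)/29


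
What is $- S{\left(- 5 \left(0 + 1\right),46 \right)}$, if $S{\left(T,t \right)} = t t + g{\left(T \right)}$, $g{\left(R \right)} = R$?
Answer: $-2111$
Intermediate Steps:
$S{\left(T,t \right)} = T + t^{2}$ ($S{\left(T,t \right)} = t t + T = t^{2} + T = T + t^{2}$)
$- S{\left(- 5 \left(0 + 1\right),46 \right)} = - (- 5 \left(0 + 1\right) + 46^{2}) = - (\left(-5\right) 1 + 2116) = - (-5 + 2116) = \left(-1\right) 2111 = -2111$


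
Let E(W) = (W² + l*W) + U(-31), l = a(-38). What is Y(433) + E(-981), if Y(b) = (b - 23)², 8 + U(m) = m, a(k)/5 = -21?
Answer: 1233427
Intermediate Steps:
a(k) = -105 (a(k) = 5*(-21) = -105)
U(m) = -8 + m
l = -105
Y(b) = (-23 + b)²
E(W) = -39 + W² - 105*W (E(W) = (W² - 105*W) + (-8 - 31) = (W² - 105*W) - 39 = -39 + W² - 105*W)
Y(433) + E(-981) = (-23 + 433)² + (-39 + (-981)² - 105*(-981)) = 410² + (-39 + 962361 + 103005) = 168100 + 1065327 = 1233427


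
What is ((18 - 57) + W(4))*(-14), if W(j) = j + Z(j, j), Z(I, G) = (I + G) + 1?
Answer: 364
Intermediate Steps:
Z(I, G) = 1 + G + I (Z(I, G) = (G + I) + 1 = 1 + G + I)
W(j) = 1 + 3*j (W(j) = j + (1 + j + j) = j + (1 + 2*j) = 1 + 3*j)
((18 - 57) + W(4))*(-14) = ((18 - 57) + (1 + 3*4))*(-14) = (-39 + (1 + 12))*(-14) = (-39 + 13)*(-14) = -26*(-14) = 364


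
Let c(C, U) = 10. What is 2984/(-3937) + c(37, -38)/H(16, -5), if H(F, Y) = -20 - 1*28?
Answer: -91301/94488 ≈ -0.96627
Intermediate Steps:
H(F, Y) = -48 (H(F, Y) = -20 - 28 = -48)
2984/(-3937) + c(37, -38)/H(16, -5) = 2984/(-3937) + 10/(-48) = 2984*(-1/3937) + 10*(-1/48) = -2984/3937 - 5/24 = -91301/94488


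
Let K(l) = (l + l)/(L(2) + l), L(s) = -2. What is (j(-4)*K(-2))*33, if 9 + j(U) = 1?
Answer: -264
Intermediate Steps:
j(U) = -8 (j(U) = -9 + 1 = -8)
K(l) = 2*l/(-2 + l) (K(l) = (l + l)/(-2 + l) = (2*l)/(-2 + l) = 2*l/(-2 + l))
(j(-4)*K(-2))*33 = -16*(-2)/(-2 - 2)*33 = -16*(-2)/(-4)*33 = -16*(-2)*(-1)/4*33 = -8*1*33 = -8*33 = -264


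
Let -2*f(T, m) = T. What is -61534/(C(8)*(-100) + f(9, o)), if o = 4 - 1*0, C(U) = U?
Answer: 123068/1609 ≈ 76.487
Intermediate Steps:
o = 4 (o = 4 + 0 = 4)
f(T, m) = -T/2
-61534/(C(8)*(-100) + f(9, o)) = -61534/(8*(-100) - ½*9) = -61534/(-800 - 9/2) = -61534/(-1609/2) = -61534*(-2/1609) = 123068/1609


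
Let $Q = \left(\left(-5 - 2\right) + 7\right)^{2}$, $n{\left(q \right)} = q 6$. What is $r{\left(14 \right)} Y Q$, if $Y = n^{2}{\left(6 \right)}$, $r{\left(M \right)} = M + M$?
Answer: $0$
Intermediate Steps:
$n{\left(q \right)} = 6 q$
$r{\left(M \right)} = 2 M$
$Q = 0$ ($Q = \left(-7 + 7\right)^{2} = 0^{2} = 0$)
$Y = 1296$ ($Y = \left(6 \cdot 6\right)^{2} = 36^{2} = 1296$)
$r{\left(14 \right)} Y Q = 2 \cdot 14 \cdot 1296 \cdot 0 = 28 \cdot 1296 \cdot 0 = 36288 \cdot 0 = 0$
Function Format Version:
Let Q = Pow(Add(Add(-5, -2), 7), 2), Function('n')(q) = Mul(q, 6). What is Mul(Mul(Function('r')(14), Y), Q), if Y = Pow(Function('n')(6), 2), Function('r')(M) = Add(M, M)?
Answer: 0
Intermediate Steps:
Function('n')(q) = Mul(6, q)
Function('r')(M) = Mul(2, M)
Q = 0 (Q = Pow(Add(-7, 7), 2) = Pow(0, 2) = 0)
Y = 1296 (Y = Pow(Mul(6, 6), 2) = Pow(36, 2) = 1296)
Mul(Mul(Function('r')(14), Y), Q) = Mul(Mul(Mul(2, 14), 1296), 0) = Mul(Mul(28, 1296), 0) = Mul(36288, 0) = 0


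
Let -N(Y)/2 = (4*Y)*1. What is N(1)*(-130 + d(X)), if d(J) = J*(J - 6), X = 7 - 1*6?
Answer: 1080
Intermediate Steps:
X = 1 (X = 7 - 6 = 1)
d(J) = J*(-6 + J)
N(Y) = -8*Y (N(Y) = -2*4*Y = -8*Y)
N(1)*(-130 + d(X)) = (-8*1)*(-130 + 1*(-6 + 1)) = -8*(-130 + 1*(-5)) = -8*(-130 - 5) = -8*(-135) = 1080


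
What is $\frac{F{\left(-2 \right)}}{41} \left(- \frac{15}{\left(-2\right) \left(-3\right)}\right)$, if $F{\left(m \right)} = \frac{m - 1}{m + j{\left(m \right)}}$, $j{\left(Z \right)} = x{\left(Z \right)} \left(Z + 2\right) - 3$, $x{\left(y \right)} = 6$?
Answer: $- \frac{3}{82} \approx -0.036585$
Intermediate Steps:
$j{\left(Z \right)} = 9 + 6 Z$ ($j{\left(Z \right)} = 6 \left(Z + 2\right) - 3 = 6 \left(2 + Z\right) - 3 = \left(12 + 6 Z\right) - 3 = 9 + 6 Z$)
$F{\left(m \right)} = \frac{-1 + m}{9 + 7 m}$ ($F{\left(m \right)} = \frac{m - 1}{m + \left(9 + 6 m\right)} = \frac{-1 + m}{9 + 7 m}$)
$\frac{F{\left(-2 \right)}}{41} \left(- \frac{15}{\left(-2\right) \left(-3\right)}\right) = \frac{\frac{1}{9 + 7 \left(-2\right)} \left(-1 - 2\right)}{41} \left(- \frac{15}{\left(-2\right) \left(-3\right)}\right) = \frac{\frac{1}{9 - 14} \left(-3\right)}{41} \left(- \frac{15}{6}\right) = \frac{\frac{1}{-5} \left(-3\right)}{41} \left(\left(-15\right) \frac{1}{6}\right) = \frac{\left(- \frac{1}{5}\right) \left(-3\right)}{41} \left(- \frac{5}{2}\right) = \frac{1}{41} \cdot \frac{3}{5} \left(- \frac{5}{2}\right) = \frac{3}{205} \left(- \frac{5}{2}\right) = - \frac{3}{82}$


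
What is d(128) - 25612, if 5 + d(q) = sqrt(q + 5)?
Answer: -25617 + sqrt(133) ≈ -25605.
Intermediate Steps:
d(q) = -5 + sqrt(5 + q) (d(q) = -5 + sqrt(q + 5) = -5 + sqrt(5 + q))
d(128) - 25612 = (-5 + sqrt(5 + 128)) - 25612 = (-5 + sqrt(133)) - 25612 = -25617 + sqrt(133)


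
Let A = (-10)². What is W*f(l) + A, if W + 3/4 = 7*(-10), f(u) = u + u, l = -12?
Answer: 1798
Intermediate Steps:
f(u) = 2*u
W = -283/4 (W = -¾ + 7*(-10) = -¾ - 70 = -283/4 ≈ -70.750)
A = 100
W*f(l) + A = -283*(-12)/2 + 100 = -283/4*(-24) + 100 = 1698 + 100 = 1798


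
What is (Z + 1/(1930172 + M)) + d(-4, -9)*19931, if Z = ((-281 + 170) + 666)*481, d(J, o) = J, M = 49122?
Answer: 370585194915/1979294 ≈ 1.8723e+5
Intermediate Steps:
Z = 266955 (Z = (-111 + 666)*481 = 555*481 = 266955)
(Z + 1/(1930172 + M)) + d(-4, -9)*19931 = (266955 + 1/(1930172 + 49122)) - 4*19931 = (266955 + 1/1979294) - 79724 = 528382429771/1979294 - 79724 = 370585194915/1979294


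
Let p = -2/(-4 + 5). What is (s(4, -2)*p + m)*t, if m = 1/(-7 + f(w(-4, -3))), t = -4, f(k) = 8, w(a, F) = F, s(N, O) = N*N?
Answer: 124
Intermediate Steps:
s(N, O) = N²
p = -2 (p = -2/1 = -2*1 = -2)
m = 1 (m = 1/(-7 + 8) = 1/1 = 1)
(s(4, -2)*p + m)*t = (4²*(-2) + 1)*(-4) = (16*(-2) + 1)*(-4) = (-32 + 1)*(-4) = -31*(-4) = 124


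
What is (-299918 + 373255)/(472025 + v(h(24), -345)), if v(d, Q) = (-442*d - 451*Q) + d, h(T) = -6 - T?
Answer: 73337/640850 ≈ 0.11444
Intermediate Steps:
v(d, Q) = -451*Q - 441*d (v(d, Q) = (-451*Q - 442*d) + d = -451*Q - 441*d)
(-299918 + 373255)/(472025 + v(h(24), -345)) = (-299918 + 373255)/(472025 + (-451*(-345) - 441*(-6 - 1*24))) = 73337/(472025 + (155595 - 441*(-6 - 24))) = 73337/(472025 + (155595 - 441*(-30))) = 73337/(472025 + (155595 + 13230)) = 73337/(472025 + 168825) = 73337/640850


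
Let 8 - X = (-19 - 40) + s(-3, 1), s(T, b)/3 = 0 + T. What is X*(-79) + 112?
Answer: -5892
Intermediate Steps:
s(T, b) = 3*T (s(T, b) = 3*(0 + T) = 3*T)
X = 76 (X = 8 - ((-19 - 40) + 3*(-3)) = 8 - (-59 - 9) = 8 - 1*(-68) = 8 + 68 = 76)
X*(-79) + 112 = 76*(-79) + 112 = -6004 + 112 = -5892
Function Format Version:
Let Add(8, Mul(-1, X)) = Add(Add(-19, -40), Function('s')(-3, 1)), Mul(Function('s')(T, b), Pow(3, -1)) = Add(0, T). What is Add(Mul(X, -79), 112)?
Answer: -5892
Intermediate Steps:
Function('s')(T, b) = Mul(3, T) (Function('s')(T, b) = Mul(3, Add(0, T)) = Mul(3, T))
X = 76 (X = Add(8, Mul(-1, Add(Add(-19, -40), Mul(3, -3)))) = Add(8, Mul(-1, Add(-59, -9))) = Add(8, Mul(-1, -68)) = Add(8, 68) = 76)
Add(Mul(X, -79), 112) = Add(Mul(76, -79), 112) = Add(-6004, 112) = -5892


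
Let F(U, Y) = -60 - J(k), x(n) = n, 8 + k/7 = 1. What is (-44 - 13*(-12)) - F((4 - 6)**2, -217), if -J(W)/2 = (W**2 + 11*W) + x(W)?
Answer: -3454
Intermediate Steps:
k = -49 (k = -56 + 7*1 = -56 + 7 = -49)
J(W) = -24*W - 2*W**2 (J(W) = -2*((W**2 + 11*W) + W) = -2*(W**2 + 12*W) = -24*W - 2*W**2)
F(U, Y) = 3566 (F(U, Y) = -60 - 2*(-49)*(-12 - 1*(-49)) = -60 - 2*(-49)*(-12 + 49) = -60 - 2*(-49)*37 = -60 - 1*(-3626) = -60 + 3626 = 3566)
(-44 - 13*(-12)) - F((4 - 6)**2, -217) = (-44 - 13*(-12)) - 1*3566 = (-44 + 156) - 3566 = 112 - 3566 = -3454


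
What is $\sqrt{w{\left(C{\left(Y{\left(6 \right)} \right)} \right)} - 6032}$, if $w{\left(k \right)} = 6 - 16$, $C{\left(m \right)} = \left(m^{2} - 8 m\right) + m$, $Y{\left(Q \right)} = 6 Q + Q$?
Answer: $i \sqrt{6042} \approx 77.73 i$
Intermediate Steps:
$Y{\left(Q \right)} = 7 Q$
$C{\left(m \right)} = m^{2} - 7 m$
$w{\left(k \right)} = -10$ ($w{\left(k \right)} = 6 - 16 = -10$)
$\sqrt{w{\left(C{\left(Y{\left(6 \right)} \right)} \right)} - 6032} = \sqrt{-10 - 6032} = \sqrt{-6042} = i \sqrt{6042}$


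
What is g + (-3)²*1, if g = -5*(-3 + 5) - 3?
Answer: -4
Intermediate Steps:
g = -13 (g = -5*2 - 3 = -10 - 3 = -13)
g + (-3)²*1 = -13 + (-3)²*1 = -13 + 9*1 = -13 + 9 = -4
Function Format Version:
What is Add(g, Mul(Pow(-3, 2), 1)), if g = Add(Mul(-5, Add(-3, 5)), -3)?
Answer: -4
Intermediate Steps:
g = -13 (g = Add(Mul(-5, 2), -3) = Add(-10, -3) = -13)
Add(g, Mul(Pow(-3, 2), 1)) = Add(-13, Mul(Pow(-3, 2), 1)) = Add(-13, Mul(9, 1)) = Add(-13, 9) = -4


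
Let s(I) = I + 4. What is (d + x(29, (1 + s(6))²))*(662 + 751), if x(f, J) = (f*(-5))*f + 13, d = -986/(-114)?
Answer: -112310421/19 ≈ -5.9111e+6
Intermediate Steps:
s(I) = 4 + I
d = 493/57 (d = -986*(-1/114) = 493/57 ≈ 8.6491)
x(f, J) = 13 - 5*f² (x(f, J) = (-5*f)*f + 13 = -5*f² + 13 = 13 - 5*f²)
(d + x(29, (1 + s(6))²))*(662 + 751) = (493/57 + (13 - 5*29²))*(662 + 751) = (493/57 + (13 - 5*841))*1413 = (493/57 + (13 - 4205))*1413 = (493/57 - 4192)*1413 = -238451/57*1413 = -112310421/19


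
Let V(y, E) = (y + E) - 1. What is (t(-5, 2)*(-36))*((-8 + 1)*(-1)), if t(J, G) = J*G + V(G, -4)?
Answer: 3276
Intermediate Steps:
V(y, E) = -1 + E + y (V(y, E) = (E + y) - 1 = -1 + E + y)
t(J, G) = -5 + G + G*J (t(J, G) = J*G + (-1 - 4 + G) = G*J + (-5 + G) = -5 + G + G*J)
(t(-5, 2)*(-36))*((-8 + 1)*(-1)) = ((-5 + 2 + 2*(-5))*(-36))*((-8 + 1)*(-1)) = ((-5 + 2 - 10)*(-36))*(-7*(-1)) = -13*(-36)*7 = 468*7 = 3276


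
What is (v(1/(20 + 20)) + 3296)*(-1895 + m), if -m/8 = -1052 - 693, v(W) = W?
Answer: 318132333/8 ≈ 3.9767e+7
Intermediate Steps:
m = 13960 (m = -8*(-1052 - 693) = -8*(-1745) = 13960)
(v(1/(20 + 20)) + 3296)*(-1895 + m) = (1/(20 + 20) + 3296)*(-1895 + 13960) = (1/40 + 3296)*12065 = (131841/40)*12065 = 318132333/8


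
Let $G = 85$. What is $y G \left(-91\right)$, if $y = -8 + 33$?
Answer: $-193375$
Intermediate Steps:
$y = 25$
$y G \left(-91\right) = 25 \cdot 85 \left(-91\right) = 2125 \left(-91\right) = -193375$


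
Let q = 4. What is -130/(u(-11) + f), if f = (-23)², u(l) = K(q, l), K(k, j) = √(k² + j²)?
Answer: -34385/139852 + 65*√137/139852 ≈ -0.24043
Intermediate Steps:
K(k, j) = √(j² + k²)
u(l) = √(16 + l²) (u(l) = √(l² + 4²) = √(l² + 16) = √(16 + l²))
f = 529
-130/(u(-11) + f) = -130/(√(16 + (-11)²) + 529) = -130/(√(16 + 121) + 529) = -130/(√137 + 529) = -130/(529 + √137)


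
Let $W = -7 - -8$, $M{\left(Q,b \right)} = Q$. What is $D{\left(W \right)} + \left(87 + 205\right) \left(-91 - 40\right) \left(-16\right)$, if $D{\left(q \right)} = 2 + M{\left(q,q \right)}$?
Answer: $612035$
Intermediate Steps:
$W = 1$ ($W = -7 + 8 = 1$)
$D{\left(q \right)} = 2 + q$
$D{\left(W \right)} + \left(87 + 205\right) \left(-91 - 40\right) \left(-16\right) = \left(2 + 1\right) + \left(87 + 205\right) \left(-91 - 40\right) \left(-16\right) = 3 + 292 \left(-131\right) \left(-16\right) = 3 - -612032 = 3 + 612032 = 612035$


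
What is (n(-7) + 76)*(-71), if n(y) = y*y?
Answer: -8875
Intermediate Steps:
n(y) = y²
(n(-7) + 76)*(-71) = ((-7)² + 76)*(-71) = (49 + 76)*(-71) = 125*(-71) = -8875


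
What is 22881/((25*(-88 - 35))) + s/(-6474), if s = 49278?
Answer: -16647858/1105975 ≈ -15.053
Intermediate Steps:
22881/((25*(-88 - 35))) + s/(-6474) = 22881/((25*(-88 - 35))) + 49278/(-6474) = 22881/((25*(-123))) + 49278*(-1/6474) = 22881/(-3075) - 8213/1079 = 22881*(-1/3075) - 8213/1079 = -7627/1025 - 8213/1079 = -16647858/1105975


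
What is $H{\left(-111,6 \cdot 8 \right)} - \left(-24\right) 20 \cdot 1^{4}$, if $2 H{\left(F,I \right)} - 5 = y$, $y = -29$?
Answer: $468$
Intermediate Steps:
$H{\left(F,I \right)} = -12$ ($H{\left(F,I \right)} = \frac{5}{2} + \frac{1}{2} \left(-29\right) = \frac{5}{2} - \frac{29}{2} = -12$)
$H{\left(-111,6 \cdot 8 \right)} - \left(-24\right) 20 \cdot 1^{4} = -12 - \left(-24\right) 20 \cdot 1^{4} = -12 - \left(-480\right) 1 = -12 - -480 = -12 + 480 = 468$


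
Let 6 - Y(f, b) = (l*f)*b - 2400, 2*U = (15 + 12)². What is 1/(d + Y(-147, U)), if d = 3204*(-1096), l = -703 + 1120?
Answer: 2/37668615 ≈ 5.3095e-8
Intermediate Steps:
U = 729/2 (U = (15 + 12)²/2 = (½)*27² = (½)*729 = 729/2 ≈ 364.50)
l = 417
Y(f, b) = 2406 - 417*b*f (Y(f, b) = 6 - ((417*f)*b - 2400) = 6 - (417*b*f - 2400) = 6 - (-2400 + 417*b*f) = 6 + (2400 - 417*b*f) = 2406 - 417*b*f)
d = -3511584
1/(d + Y(-147, U)) = 1/(-3511584 + (2406 - 417*729/2*(-147))) = 1/(-3511584 + (2406 + 44686971/2)) = 1/(-3511584 + 44691783/2) = 1/(37668615/2) = 2/37668615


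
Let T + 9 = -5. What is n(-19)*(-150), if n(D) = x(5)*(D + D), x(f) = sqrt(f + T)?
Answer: 17100*I ≈ 17100.0*I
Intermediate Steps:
T = -14 (T = -9 - 5 = -14)
x(f) = sqrt(-14 + f) (x(f) = sqrt(f - 14) = sqrt(-14 + f))
n(D) = 6*I*D (n(D) = sqrt(-14 + 5)*(D + D) = sqrt(-9)*(2*D) = (3*I)*(2*D) = 6*I*D)
n(-19)*(-150) = (6*I*(-19))*(-150) = -114*I*(-150) = 17100*I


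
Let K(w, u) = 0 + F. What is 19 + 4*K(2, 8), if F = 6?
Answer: 43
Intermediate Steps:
K(w, u) = 6 (K(w, u) = 0 + 6 = 6)
19 + 4*K(2, 8) = 19 + 4*6 = 19 + 24 = 43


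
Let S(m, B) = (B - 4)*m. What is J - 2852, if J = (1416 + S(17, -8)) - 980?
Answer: -2620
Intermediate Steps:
S(m, B) = m*(-4 + B) (S(m, B) = (-4 + B)*m = m*(-4 + B))
J = 232 (J = (1416 + 17*(-4 - 8)) - 980 = (1416 + 17*(-12)) - 980 = (1416 - 204) - 980 = 1212 - 980 = 232)
J - 2852 = 232 - 2852 = -2620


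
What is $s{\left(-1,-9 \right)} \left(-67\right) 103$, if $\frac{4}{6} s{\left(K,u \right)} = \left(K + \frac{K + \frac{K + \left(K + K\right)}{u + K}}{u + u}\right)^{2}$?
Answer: $- \frac{206540029}{21600} \approx -9562.0$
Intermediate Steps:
$s{\left(K,u \right)} = \frac{3 \left(K + \frac{K + \frac{3 K}{K + u}}{2 u}\right)^{2}}{2}$ ($s{\left(K,u \right)} = \frac{3 \left(K + \frac{K + \frac{K + \left(K + K\right)}{u + K}}{u + u}\right)^{2}}{2} = \frac{3 \left(K + \frac{K + \frac{K + 2 K}{K + u}}{2 u}\right)^{2}}{2} = \frac{3 \left(K + \left(K + \frac{3 K}{K + u}\right) \frac{1}{2 u}\right)^{2}}{2} = \frac{3 \left(K + \frac{K + \frac{3 K}{K + u}}{2 u}\right)^{2}}{2}$)
$s{\left(-1,-9 \right)} \left(-67\right) 103 = \frac{3 \left(-1\right)^{2} \left(3 - 1 - 9 + 2 \left(-9\right)^{2} + 2 \left(-1\right) \left(-9\right)\right)^{2}}{8 \cdot 81 \left(-1 - 9\right)^{2}} \left(-67\right) 103 = \frac{3}{8} \cdot 1 \cdot \frac{1}{81} \cdot \frac{1}{100} \left(3 - 1 - 9 + 2 \cdot 81 + 18\right)^{2} \left(-67\right) 103 = \frac{3}{8} \cdot 1 \cdot \frac{1}{81} \cdot \frac{1}{100} \left(3 - 1 - 9 + 162 + 18\right)^{2} \left(-67\right) 103 = \frac{3}{8} \cdot 1 \cdot \frac{1}{81} \cdot \frac{1}{100} \cdot 173^{2} \left(-67\right) 103 = \frac{3}{8} \cdot 1 \cdot \frac{1}{81} \cdot \frac{1}{100} \cdot 29929 \left(-67\right) 103 = \frac{29929}{21600} \left(-67\right) 103 = \left(- \frac{2005243}{21600}\right) 103 = - \frac{206540029}{21600}$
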